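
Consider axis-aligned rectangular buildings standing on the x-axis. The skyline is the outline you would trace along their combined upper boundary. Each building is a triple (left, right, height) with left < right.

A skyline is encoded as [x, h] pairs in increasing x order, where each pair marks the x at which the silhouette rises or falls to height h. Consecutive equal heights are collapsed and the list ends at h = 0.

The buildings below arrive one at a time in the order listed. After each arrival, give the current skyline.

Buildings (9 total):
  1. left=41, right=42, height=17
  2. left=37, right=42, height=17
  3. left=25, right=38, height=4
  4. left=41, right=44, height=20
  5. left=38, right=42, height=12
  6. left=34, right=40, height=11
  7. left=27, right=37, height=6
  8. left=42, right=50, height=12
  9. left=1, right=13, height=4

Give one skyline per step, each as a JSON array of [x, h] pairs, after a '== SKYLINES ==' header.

== SKYLINES ==
[[41,17],[42,0]]
[[37,17],[42,0]]
[[25,4],[37,17],[42,0]]
[[25,4],[37,17],[41,20],[44,0]]
[[25,4],[37,17],[41,20],[44,0]]
[[25,4],[34,11],[37,17],[41,20],[44,0]]
[[25,4],[27,6],[34,11],[37,17],[41,20],[44,0]]
[[25,4],[27,6],[34,11],[37,17],[41,20],[44,12],[50,0]]
[[1,4],[13,0],[25,4],[27,6],[34,11],[37,17],[41,20],[44,12],[50,0]]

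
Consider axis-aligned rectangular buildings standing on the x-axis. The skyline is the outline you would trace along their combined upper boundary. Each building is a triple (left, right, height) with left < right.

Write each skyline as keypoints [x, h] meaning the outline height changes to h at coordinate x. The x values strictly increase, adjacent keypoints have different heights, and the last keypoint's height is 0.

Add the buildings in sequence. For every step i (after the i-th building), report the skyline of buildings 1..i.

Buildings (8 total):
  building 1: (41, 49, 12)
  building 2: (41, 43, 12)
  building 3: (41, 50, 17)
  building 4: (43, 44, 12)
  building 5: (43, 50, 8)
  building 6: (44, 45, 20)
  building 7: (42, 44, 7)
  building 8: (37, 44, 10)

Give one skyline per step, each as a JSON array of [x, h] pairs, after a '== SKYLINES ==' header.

== SKYLINES ==
[[41,12],[49,0]]
[[41,12],[49,0]]
[[41,17],[50,0]]
[[41,17],[50,0]]
[[41,17],[50,0]]
[[41,17],[44,20],[45,17],[50,0]]
[[41,17],[44,20],[45,17],[50,0]]
[[37,10],[41,17],[44,20],[45,17],[50,0]]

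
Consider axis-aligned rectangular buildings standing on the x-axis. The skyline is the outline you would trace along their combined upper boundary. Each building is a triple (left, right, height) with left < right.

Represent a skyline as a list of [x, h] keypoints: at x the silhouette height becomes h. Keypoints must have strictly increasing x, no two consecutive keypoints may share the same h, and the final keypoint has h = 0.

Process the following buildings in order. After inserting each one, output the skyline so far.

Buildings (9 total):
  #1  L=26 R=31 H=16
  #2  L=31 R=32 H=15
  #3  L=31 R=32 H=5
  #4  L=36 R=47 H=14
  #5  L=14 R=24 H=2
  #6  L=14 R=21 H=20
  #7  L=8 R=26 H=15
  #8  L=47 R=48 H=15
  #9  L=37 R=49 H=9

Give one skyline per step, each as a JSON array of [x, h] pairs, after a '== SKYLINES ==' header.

== SKYLINES ==
[[26,16],[31,0]]
[[26,16],[31,15],[32,0]]
[[26,16],[31,15],[32,0]]
[[26,16],[31,15],[32,0],[36,14],[47,0]]
[[14,2],[24,0],[26,16],[31,15],[32,0],[36,14],[47,0]]
[[14,20],[21,2],[24,0],[26,16],[31,15],[32,0],[36,14],[47,0]]
[[8,15],[14,20],[21,15],[26,16],[31,15],[32,0],[36,14],[47,0]]
[[8,15],[14,20],[21,15],[26,16],[31,15],[32,0],[36,14],[47,15],[48,0]]
[[8,15],[14,20],[21,15],[26,16],[31,15],[32,0],[36,14],[47,15],[48,9],[49,0]]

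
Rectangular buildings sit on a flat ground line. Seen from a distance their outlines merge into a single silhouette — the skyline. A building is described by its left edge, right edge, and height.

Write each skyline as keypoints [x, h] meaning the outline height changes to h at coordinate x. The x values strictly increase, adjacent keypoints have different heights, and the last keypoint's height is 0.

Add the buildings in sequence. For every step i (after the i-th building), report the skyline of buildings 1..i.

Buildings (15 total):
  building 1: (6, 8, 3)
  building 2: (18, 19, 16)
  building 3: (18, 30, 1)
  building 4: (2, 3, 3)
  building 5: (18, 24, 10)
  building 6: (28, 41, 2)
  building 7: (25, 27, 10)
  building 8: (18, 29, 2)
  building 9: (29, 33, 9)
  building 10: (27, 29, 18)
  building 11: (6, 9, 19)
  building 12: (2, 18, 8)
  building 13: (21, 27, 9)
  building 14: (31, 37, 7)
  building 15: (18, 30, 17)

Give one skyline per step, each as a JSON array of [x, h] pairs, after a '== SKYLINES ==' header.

== SKYLINES ==
[[6,3],[8,0]]
[[6,3],[8,0],[18,16],[19,0]]
[[6,3],[8,0],[18,16],[19,1],[30,0]]
[[2,3],[3,0],[6,3],[8,0],[18,16],[19,1],[30,0]]
[[2,3],[3,0],[6,3],[8,0],[18,16],[19,10],[24,1],[30,0]]
[[2,3],[3,0],[6,3],[8,0],[18,16],[19,10],[24,1],[28,2],[41,0]]
[[2,3],[3,0],[6,3],[8,0],[18,16],[19,10],[24,1],[25,10],[27,1],[28,2],[41,0]]
[[2,3],[3,0],[6,3],[8,0],[18,16],[19,10],[24,2],[25,10],[27,2],[41,0]]
[[2,3],[3,0],[6,3],[8,0],[18,16],[19,10],[24,2],[25,10],[27,2],[29,9],[33,2],[41,0]]
[[2,3],[3,0],[6,3],[8,0],[18,16],[19,10],[24,2],[25,10],[27,18],[29,9],[33,2],[41,0]]
[[2,3],[3,0],[6,19],[9,0],[18,16],[19,10],[24,2],[25,10],[27,18],[29,9],[33,2],[41,0]]
[[2,8],[6,19],[9,8],[18,16],[19,10],[24,2],[25,10],[27,18],[29,9],[33,2],[41,0]]
[[2,8],[6,19],[9,8],[18,16],[19,10],[24,9],[25,10],[27,18],[29,9],[33,2],[41,0]]
[[2,8],[6,19],[9,8],[18,16],[19,10],[24,9],[25,10],[27,18],[29,9],[33,7],[37,2],[41,0]]
[[2,8],[6,19],[9,8],[18,17],[27,18],[29,17],[30,9],[33,7],[37,2],[41,0]]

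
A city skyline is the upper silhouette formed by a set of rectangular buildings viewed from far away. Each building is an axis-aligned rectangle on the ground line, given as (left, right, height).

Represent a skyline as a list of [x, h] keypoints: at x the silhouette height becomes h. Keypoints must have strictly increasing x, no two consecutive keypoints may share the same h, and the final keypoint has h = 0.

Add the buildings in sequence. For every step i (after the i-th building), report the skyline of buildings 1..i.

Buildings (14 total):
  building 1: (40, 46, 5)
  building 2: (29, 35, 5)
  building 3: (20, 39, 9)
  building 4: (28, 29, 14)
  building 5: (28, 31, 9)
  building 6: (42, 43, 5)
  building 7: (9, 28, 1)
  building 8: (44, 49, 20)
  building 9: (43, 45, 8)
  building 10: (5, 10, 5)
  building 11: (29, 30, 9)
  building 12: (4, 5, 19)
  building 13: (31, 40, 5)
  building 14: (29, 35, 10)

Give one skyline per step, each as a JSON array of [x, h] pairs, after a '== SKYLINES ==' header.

== SKYLINES ==
[[40,5],[46,0]]
[[29,5],[35,0],[40,5],[46,0]]
[[20,9],[39,0],[40,5],[46,0]]
[[20,9],[28,14],[29,9],[39,0],[40,5],[46,0]]
[[20,9],[28,14],[29,9],[39,0],[40,5],[46,0]]
[[20,9],[28,14],[29,9],[39,0],[40,5],[46,0]]
[[9,1],[20,9],[28,14],[29,9],[39,0],[40,5],[46,0]]
[[9,1],[20,9],[28,14],[29,9],[39,0],[40,5],[44,20],[49,0]]
[[9,1],[20,9],[28,14],[29,9],[39,0],[40,5],[43,8],[44,20],[49,0]]
[[5,5],[10,1],[20,9],[28,14],[29,9],[39,0],[40,5],[43,8],[44,20],[49,0]]
[[5,5],[10,1],[20,9],[28,14],[29,9],[39,0],[40,5],[43,8],[44,20],[49,0]]
[[4,19],[5,5],[10,1],[20,9],[28,14],[29,9],[39,0],[40,5],[43,8],[44,20],[49,0]]
[[4,19],[5,5],[10,1],[20,9],[28,14],[29,9],[39,5],[43,8],[44,20],[49,0]]
[[4,19],[5,5],[10,1],[20,9],[28,14],[29,10],[35,9],[39,5],[43,8],[44,20],[49,0]]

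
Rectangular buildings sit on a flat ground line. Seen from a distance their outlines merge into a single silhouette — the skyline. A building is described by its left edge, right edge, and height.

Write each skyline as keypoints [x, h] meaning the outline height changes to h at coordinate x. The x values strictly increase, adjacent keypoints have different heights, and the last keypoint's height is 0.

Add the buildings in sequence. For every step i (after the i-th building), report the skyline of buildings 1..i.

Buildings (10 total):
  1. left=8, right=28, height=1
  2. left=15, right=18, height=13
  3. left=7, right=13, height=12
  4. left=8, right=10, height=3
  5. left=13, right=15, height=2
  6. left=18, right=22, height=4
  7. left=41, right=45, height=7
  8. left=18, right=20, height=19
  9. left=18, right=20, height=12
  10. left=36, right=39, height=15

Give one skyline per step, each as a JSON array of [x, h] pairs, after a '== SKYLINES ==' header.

== SKYLINES ==
[[8,1],[28,0]]
[[8,1],[15,13],[18,1],[28,0]]
[[7,12],[13,1],[15,13],[18,1],[28,0]]
[[7,12],[13,1],[15,13],[18,1],[28,0]]
[[7,12],[13,2],[15,13],[18,1],[28,0]]
[[7,12],[13,2],[15,13],[18,4],[22,1],[28,0]]
[[7,12],[13,2],[15,13],[18,4],[22,1],[28,0],[41,7],[45,0]]
[[7,12],[13,2],[15,13],[18,19],[20,4],[22,1],[28,0],[41,7],[45,0]]
[[7,12],[13,2],[15,13],[18,19],[20,4],[22,1],[28,0],[41,7],[45,0]]
[[7,12],[13,2],[15,13],[18,19],[20,4],[22,1],[28,0],[36,15],[39,0],[41,7],[45,0]]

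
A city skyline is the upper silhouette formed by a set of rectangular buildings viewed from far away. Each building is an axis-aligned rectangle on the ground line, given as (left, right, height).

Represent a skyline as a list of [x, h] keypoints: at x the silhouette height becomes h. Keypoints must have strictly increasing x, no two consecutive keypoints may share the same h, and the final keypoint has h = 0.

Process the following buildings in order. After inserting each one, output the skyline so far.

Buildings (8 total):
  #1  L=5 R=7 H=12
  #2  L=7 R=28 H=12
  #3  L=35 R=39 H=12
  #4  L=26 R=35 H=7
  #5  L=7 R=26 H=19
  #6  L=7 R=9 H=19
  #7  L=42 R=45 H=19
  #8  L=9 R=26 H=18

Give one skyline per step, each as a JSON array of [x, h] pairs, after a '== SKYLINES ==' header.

== SKYLINES ==
[[5,12],[7,0]]
[[5,12],[28,0]]
[[5,12],[28,0],[35,12],[39,0]]
[[5,12],[28,7],[35,12],[39,0]]
[[5,12],[7,19],[26,12],[28,7],[35,12],[39,0]]
[[5,12],[7,19],[26,12],[28,7],[35,12],[39,0]]
[[5,12],[7,19],[26,12],[28,7],[35,12],[39,0],[42,19],[45,0]]
[[5,12],[7,19],[26,12],[28,7],[35,12],[39,0],[42,19],[45,0]]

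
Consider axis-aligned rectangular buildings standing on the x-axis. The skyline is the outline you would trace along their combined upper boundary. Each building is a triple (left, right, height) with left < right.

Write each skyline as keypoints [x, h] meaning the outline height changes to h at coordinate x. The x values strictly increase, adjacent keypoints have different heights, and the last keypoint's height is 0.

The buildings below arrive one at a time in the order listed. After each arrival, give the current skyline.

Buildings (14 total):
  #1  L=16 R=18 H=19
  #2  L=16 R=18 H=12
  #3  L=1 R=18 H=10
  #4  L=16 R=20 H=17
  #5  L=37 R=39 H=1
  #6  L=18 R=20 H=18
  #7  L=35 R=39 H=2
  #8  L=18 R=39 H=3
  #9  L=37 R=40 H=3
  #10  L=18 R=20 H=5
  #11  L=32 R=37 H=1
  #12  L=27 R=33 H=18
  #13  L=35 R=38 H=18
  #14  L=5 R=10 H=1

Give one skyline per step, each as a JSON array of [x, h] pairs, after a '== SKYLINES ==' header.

== SKYLINES ==
[[16,19],[18,0]]
[[16,19],[18,0]]
[[1,10],[16,19],[18,0]]
[[1,10],[16,19],[18,17],[20,0]]
[[1,10],[16,19],[18,17],[20,0],[37,1],[39,0]]
[[1,10],[16,19],[18,18],[20,0],[37,1],[39,0]]
[[1,10],[16,19],[18,18],[20,0],[35,2],[39,0]]
[[1,10],[16,19],[18,18],[20,3],[39,0]]
[[1,10],[16,19],[18,18],[20,3],[40,0]]
[[1,10],[16,19],[18,18],[20,3],[40,0]]
[[1,10],[16,19],[18,18],[20,3],[40,0]]
[[1,10],[16,19],[18,18],[20,3],[27,18],[33,3],[40,0]]
[[1,10],[16,19],[18,18],[20,3],[27,18],[33,3],[35,18],[38,3],[40,0]]
[[1,10],[16,19],[18,18],[20,3],[27,18],[33,3],[35,18],[38,3],[40,0]]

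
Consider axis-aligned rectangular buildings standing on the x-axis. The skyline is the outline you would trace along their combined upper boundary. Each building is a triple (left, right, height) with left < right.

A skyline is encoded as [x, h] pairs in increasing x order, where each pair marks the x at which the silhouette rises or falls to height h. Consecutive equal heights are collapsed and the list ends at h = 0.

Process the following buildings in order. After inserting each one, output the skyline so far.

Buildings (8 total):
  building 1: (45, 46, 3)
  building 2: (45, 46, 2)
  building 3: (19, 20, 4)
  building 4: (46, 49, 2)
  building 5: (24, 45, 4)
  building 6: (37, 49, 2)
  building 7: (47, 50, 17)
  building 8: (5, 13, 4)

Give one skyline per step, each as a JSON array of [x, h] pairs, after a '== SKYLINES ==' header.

== SKYLINES ==
[[45,3],[46,0]]
[[45,3],[46,0]]
[[19,4],[20,0],[45,3],[46,0]]
[[19,4],[20,0],[45,3],[46,2],[49,0]]
[[19,4],[20,0],[24,4],[45,3],[46,2],[49,0]]
[[19,4],[20,0],[24,4],[45,3],[46,2],[49,0]]
[[19,4],[20,0],[24,4],[45,3],[46,2],[47,17],[50,0]]
[[5,4],[13,0],[19,4],[20,0],[24,4],[45,3],[46,2],[47,17],[50,0]]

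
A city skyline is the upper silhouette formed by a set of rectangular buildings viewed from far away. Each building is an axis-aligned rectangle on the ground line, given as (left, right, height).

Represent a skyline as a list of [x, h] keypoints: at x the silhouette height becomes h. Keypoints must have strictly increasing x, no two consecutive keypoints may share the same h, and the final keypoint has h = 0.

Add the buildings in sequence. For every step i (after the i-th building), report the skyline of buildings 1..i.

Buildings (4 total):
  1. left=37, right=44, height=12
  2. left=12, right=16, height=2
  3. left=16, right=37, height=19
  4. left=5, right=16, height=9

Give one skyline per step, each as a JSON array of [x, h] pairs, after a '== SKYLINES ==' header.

== SKYLINES ==
[[37,12],[44,0]]
[[12,2],[16,0],[37,12],[44,0]]
[[12,2],[16,19],[37,12],[44,0]]
[[5,9],[16,19],[37,12],[44,0]]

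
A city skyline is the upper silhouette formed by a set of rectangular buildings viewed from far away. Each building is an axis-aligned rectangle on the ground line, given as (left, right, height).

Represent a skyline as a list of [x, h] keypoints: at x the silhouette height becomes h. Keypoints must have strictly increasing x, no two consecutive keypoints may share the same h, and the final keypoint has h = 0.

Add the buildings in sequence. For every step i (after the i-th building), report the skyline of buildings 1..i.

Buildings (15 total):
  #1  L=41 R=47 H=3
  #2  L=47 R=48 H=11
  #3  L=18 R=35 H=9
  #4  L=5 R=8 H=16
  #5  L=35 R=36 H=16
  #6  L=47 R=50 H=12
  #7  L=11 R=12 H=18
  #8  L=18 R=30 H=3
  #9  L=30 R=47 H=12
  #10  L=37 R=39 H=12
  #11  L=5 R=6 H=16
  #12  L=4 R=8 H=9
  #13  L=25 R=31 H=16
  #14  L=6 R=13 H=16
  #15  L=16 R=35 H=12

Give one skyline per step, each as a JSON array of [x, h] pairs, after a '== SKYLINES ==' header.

== SKYLINES ==
[[41,3],[47,0]]
[[41,3],[47,11],[48,0]]
[[18,9],[35,0],[41,3],[47,11],[48,0]]
[[5,16],[8,0],[18,9],[35,0],[41,3],[47,11],[48,0]]
[[5,16],[8,0],[18,9],[35,16],[36,0],[41,3],[47,11],[48,0]]
[[5,16],[8,0],[18,9],[35,16],[36,0],[41,3],[47,12],[50,0]]
[[5,16],[8,0],[11,18],[12,0],[18,9],[35,16],[36,0],[41,3],[47,12],[50,0]]
[[5,16],[8,0],[11,18],[12,0],[18,9],[35,16],[36,0],[41,3],[47,12],[50,0]]
[[5,16],[8,0],[11,18],[12,0],[18,9],[30,12],[35,16],[36,12],[50,0]]
[[5,16],[8,0],[11,18],[12,0],[18,9],[30,12],[35,16],[36,12],[50,0]]
[[5,16],[8,0],[11,18],[12,0],[18,9],[30,12],[35,16],[36,12],[50,0]]
[[4,9],[5,16],[8,0],[11,18],[12,0],[18,9],[30,12],[35,16],[36,12],[50,0]]
[[4,9],[5,16],[8,0],[11,18],[12,0],[18,9],[25,16],[31,12],[35,16],[36,12],[50,0]]
[[4,9],[5,16],[11,18],[12,16],[13,0],[18,9],[25,16],[31,12],[35,16],[36,12],[50,0]]
[[4,9],[5,16],[11,18],[12,16],[13,0],[16,12],[25,16],[31,12],[35,16],[36,12],[50,0]]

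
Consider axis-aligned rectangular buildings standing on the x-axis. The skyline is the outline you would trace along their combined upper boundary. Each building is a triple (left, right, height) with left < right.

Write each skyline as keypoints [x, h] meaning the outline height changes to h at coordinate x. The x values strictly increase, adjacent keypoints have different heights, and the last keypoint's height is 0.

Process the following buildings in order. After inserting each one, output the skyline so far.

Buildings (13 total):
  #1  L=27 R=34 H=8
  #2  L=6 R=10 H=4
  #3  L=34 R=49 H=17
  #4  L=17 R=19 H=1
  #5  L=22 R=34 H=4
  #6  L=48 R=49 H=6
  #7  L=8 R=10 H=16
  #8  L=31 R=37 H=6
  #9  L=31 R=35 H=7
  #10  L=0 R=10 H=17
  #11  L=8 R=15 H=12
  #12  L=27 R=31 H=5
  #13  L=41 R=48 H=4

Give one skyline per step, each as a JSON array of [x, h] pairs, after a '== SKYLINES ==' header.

== SKYLINES ==
[[27,8],[34,0]]
[[6,4],[10,0],[27,8],[34,0]]
[[6,4],[10,0],[27,8],[34,17],[49,0]]
[[6,4],[10,0],[17,1],[19,0],[27,8],[34,17],[49,0]]
[[6,4],[10,0],[17,1],[19,0],[22,4],[27,8],[34,17],[49,0]]
[[6,4],[10,0],[17,1],[19,0],[22,4],[27,8],[34,17],[49,0]]
[[6,4],[8,16],[10,0],[17,1],[19,0],[22,4],[27,8],[34,17],[49,0]]
[[6,4],[8,16],[10,0],[17,1],[19,0],[22,4],[27,8],[34,17],[49,0]]
[[6,4],[8,16],[10,0],[17,1],[19,0],[22,4],[27,8],[34,17],[49,0]]
[[0,17],[10,0],[17,1],[19,0],[22,4],[27,8],[34,17],[49,0]]
[[0,17],[10,12],[15,0],[17,1],[19,0],[22,4],[27,8],[34,17],[49,0]]
[[0,17],[10,12],[15,0],[17,1],[19,0],[22,4],[27,8],[34,17],[49,0]]
[[0,17],[10,12],[15,0],[17,1],[19,0],[22,4],[27,8],[34,17],[49,0]]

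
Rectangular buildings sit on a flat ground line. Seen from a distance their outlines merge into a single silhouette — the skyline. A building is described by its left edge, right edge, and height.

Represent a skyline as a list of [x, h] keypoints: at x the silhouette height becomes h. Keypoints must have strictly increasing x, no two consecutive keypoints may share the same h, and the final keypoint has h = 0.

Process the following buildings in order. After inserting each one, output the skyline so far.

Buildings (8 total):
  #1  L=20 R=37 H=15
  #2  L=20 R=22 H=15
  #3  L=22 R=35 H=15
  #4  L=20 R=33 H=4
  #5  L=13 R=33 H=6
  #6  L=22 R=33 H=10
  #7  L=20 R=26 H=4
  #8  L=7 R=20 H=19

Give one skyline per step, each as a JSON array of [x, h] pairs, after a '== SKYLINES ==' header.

== SKYLINES ==
[[20,15],[37,0]]
[[20,15],[37,0]]
[[20,15],[37,0]]
[[20,15],[37,0]]
[[13,6],[20,15],[37,0]]
[[13,6],[20,15],[37,0]]
[[13,6],[20,15],[37,0]]
[[7,19],[20,15],[37,0]]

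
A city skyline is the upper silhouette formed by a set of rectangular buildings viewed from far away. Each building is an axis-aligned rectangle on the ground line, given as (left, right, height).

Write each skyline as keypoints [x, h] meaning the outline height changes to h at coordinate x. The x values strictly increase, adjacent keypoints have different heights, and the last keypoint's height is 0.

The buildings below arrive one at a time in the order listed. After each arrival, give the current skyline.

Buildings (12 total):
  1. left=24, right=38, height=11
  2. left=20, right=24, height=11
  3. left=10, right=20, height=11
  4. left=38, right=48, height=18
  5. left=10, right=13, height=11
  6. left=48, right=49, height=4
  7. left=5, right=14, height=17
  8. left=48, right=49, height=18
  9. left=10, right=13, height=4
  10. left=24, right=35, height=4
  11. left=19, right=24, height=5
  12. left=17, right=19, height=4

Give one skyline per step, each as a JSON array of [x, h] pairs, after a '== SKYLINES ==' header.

== SKYLINES ==
[[24,11],[38,0]]
[[20,11],[38,0]]
[[10,11],[38,0]]
[[10,11],[38,18],[48,0]]
[[10,11],[38,18],[48,0]]
[[10,11],[38,18],[48,4],[49,0]]
[[5,17],[14,11],[38,18],[48,4],[49,0]]
[[5,17],[14,11],[38,18],[49,0]]
[[5,17],[14,11],[38,18],[49,0]]
[[5,17],[14,11],[38,18],[49,0]]
[[5,17],[14,11],[38,18],[49,0]]
[[5,17],[14,11],[38,18],[49,0]]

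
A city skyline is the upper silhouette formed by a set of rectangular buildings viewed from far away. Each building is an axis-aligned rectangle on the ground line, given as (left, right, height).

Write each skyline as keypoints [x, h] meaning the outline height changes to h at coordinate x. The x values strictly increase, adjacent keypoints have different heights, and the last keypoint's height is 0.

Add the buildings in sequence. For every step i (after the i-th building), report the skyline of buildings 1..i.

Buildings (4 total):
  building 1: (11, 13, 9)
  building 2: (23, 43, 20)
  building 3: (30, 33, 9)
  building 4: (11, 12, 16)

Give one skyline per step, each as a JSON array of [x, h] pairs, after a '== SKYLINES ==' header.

== SKYLINES ==
[[11,9],[13,0]]
[[11,9],[13,0],[23,20],[43,0]]
[[11,9],[13,0],[23,20],[43,0]]
[[11,16],[12,9],[13,0],[23,20],[43,0]]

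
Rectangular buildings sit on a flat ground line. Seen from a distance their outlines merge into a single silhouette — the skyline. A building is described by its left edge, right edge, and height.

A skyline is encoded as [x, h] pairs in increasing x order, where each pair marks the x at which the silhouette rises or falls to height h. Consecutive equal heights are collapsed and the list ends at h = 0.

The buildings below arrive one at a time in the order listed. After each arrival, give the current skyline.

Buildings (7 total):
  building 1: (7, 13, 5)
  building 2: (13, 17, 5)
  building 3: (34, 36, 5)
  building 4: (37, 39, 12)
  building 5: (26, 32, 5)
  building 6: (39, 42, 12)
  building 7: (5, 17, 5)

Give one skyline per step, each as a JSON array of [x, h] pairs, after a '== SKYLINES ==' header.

== SKYLINES ==
[[7,5],[13,0]]
[[7,5],[17,0]]
[[7,5],[17,0],[34,5],[36,0]]
[[7,5],[17,0],[34,5],[36,0],[37,12],[39,0]]
[[7,5],[17,0],[26,5],[32,0],[34,5],[36,0],[37,12],[39,0]]
[[7,5],[17,0],[26,5],[32,0],[34,5],[36,0],[37,12],[42,0]]
[[5,5],[17,0],[26,5],[32,0],[34,5],[36,0],[37,12],[42,0]]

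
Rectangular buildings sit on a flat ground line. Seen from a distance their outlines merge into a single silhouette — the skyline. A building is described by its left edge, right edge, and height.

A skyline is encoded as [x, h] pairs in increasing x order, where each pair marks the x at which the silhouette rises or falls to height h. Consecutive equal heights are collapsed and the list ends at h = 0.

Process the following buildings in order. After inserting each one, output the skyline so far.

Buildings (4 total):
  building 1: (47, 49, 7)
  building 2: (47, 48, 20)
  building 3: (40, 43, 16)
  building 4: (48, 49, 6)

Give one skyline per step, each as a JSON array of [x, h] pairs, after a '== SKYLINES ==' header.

== SKYLINES ==
[[47,7],[49,0]]
[[47,20],[48,7],[49,0]]
[[40,16],[43,0],[47,20],[48,7],[49,0]]
[[40,16],[43,0],[47,20],[48,7],[49,0]]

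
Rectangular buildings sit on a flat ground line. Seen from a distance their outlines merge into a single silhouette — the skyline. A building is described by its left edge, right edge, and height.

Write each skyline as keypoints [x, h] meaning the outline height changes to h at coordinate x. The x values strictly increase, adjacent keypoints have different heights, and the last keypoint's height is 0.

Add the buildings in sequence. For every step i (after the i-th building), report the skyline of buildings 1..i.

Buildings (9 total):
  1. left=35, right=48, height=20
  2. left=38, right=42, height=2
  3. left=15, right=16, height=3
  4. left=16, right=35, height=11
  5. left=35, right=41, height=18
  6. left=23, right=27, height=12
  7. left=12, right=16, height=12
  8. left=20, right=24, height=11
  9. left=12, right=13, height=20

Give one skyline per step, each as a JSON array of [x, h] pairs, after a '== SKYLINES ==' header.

== SKYLINES ==
[[35,20],[48,0]]
[[35,20],[48,0]]
[[15,3],[16,0],[35,20],[48,0]]
[[15,3],[16,11],[35,20],[48,0]]
[[15,3],[16,11],[35,20],[48,0]]
[[15,3],[16,11],[23,12],[27,11],[35,20],[48,0]]
[[12,12],[16,11],[23,12],[27,11],[35,20],[48,0]]
[[12,12],[16,11],[23,12],[27,11],[35,20],[48,0]]
[[12,20],[13,12],[16,11],[23,12],[27,11],[35,20],[48,0]]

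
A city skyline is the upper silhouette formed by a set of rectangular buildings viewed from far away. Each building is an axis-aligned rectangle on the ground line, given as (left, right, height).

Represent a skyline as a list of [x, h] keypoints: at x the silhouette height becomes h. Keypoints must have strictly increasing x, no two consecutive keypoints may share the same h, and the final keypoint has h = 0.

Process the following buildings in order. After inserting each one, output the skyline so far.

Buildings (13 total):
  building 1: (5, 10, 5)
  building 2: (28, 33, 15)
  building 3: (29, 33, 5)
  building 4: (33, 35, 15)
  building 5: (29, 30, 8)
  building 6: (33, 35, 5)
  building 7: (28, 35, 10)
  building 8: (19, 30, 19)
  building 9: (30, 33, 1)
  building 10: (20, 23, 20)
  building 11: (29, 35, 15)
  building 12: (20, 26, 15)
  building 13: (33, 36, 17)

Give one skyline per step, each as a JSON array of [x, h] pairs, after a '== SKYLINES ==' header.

== SKYLINES ==
[[5,5],[10,0]]
[[5,5],[10,0],[28,15],[33,0]]
[[5,5],[10,0],[28,15],[33,0]]
[[5,5],[10,0],[28,15],[35,0]]
[[5,5],[10,0],[28,15],[35,0]]
[[5,5],[10,0],[28,15],[35,0]]
[[5,5],[10,0],[28,15],[35,0]]
[[5,5],[10,0],[19,19],[30,15],[35,0]]
[[5,5],[10,0],[19,19],[30,15],[35,0]]
[[5,5],[10,0],[19,19],[20,20],[23,19],[30,15],[35,0]]
[[5,5],[10,0],[19,19],[20,20],[23,19],[30,15],[35,0]]
[[5,5],[10,0],[19,19],[20,20],[23,19],[30,15],[35,0]]
[[5,5],[10,0],[19,19],[20,20],[23,19],[30,15],[33,17],[36,0]]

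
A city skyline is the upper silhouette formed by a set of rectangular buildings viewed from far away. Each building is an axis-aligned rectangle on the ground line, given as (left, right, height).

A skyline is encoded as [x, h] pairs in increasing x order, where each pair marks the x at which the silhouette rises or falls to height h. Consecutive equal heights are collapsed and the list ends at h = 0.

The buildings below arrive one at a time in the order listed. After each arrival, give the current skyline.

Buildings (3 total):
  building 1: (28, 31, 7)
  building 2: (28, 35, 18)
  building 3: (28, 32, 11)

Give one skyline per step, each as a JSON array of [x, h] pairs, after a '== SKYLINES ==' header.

== SKYLINES ==
[[28,7],[31,0]]
[[28,18],[35,0]]
[[28,18],[35,0]]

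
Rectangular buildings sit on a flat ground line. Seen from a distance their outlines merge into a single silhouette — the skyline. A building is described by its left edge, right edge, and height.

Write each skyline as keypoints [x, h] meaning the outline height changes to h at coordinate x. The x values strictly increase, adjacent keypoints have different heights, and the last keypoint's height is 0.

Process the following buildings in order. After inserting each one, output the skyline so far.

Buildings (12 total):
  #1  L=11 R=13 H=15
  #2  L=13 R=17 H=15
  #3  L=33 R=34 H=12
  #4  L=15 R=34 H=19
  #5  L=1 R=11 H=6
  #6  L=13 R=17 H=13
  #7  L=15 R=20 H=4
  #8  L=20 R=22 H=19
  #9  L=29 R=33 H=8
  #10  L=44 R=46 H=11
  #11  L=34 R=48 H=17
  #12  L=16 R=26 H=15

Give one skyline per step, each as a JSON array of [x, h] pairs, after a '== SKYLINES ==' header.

== SKYLINES ==
[[11,15],[13,0]]
[[11,15],[17,0]]
[[11,15],[17,0],[33,12],[34,0]]
[[11,15],[15,19],[34,0]]
[[1,6],[11,15],[15,19],[34,0]]
[[1,6],[11,15],[15,19],[34,0]]
[[1,6],[11,15],[15,19],[34,0]]
[[1,6],[11,15],[15,19],[34,0]]
[[1,6],[11,15],[15,19],[34,0]]
[[1,6],[11,15],[15,19],[34,0],[44,11],[46,0]]
[[1,6],[11,15],[15,19],[34,17],[48,0]]
[[1,6],[11,15],[15,19],[34,17],[48,0]]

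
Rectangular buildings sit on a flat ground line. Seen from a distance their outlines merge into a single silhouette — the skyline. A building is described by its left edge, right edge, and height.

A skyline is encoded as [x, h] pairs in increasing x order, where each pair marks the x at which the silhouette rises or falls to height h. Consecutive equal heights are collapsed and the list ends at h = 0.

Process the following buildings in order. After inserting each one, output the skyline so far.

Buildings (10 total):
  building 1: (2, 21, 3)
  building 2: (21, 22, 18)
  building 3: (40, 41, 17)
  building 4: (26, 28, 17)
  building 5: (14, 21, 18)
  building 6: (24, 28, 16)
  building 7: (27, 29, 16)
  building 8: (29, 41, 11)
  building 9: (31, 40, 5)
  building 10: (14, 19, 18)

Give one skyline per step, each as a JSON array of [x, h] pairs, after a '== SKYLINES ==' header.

== SKYLINES ==
[[2,3],[21,0]]
[[2,3],[21,18],[22,0]]
[[2,3],[21,18],[22,0],[40,17],[41,0]]
[[2,3],[21,18],[22,0],[26,17],[28,0],[40,17],[41,0]]
[[2,3],[14,18],[22,0],[26,17],[28,0],[40,17],[41,0]]
[[2,3],[14,18],[22,0],[24,16],[26,17],[28,0],[40,17],[41,0]]
[[2,3],[14,18],[22,0],[24,16],[26,17],[28,16],[29,0],[40,17],[41,0]]
[[2,3],[14,18],[22,0],[24,16],[26,17],[28,16],[29,11],[40,17],[41,0]]
[[2,3],[14,18],[22,0],[24,16],[26,17],[28,16],[29,11],[40,17],[41,0]]
[[2,3],[14,18],[22,0],[24,16],[26,17],[28,16],[29,11],[40,17],[41,0]]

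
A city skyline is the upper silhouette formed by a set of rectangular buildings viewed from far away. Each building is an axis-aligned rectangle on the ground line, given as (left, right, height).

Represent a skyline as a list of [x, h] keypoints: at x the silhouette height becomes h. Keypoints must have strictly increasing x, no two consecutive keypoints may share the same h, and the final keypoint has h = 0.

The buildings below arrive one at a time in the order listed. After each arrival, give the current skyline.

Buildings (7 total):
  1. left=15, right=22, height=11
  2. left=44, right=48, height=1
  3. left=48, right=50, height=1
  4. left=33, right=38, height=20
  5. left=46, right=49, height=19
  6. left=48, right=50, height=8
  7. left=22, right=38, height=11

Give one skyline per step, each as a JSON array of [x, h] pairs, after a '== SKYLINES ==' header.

== SKYLINES ==
[[15,11],[22,0]]
[[15,11],[22,0],[44,1],[48,0]]
[[15,11],[22,0],[44,1],[50,0]]
[[15,11],[22,0],[33,20],[38,0],[44,1],[50,0]]
[[15,11],[22,0],[33,20],[38,0],[44,1],[46,19],[49,1],[50,0]]
[[15,11],[22,0],[33,20],[38,0],[44,1],[46,19],[49,8],[50,0]]
[[15,11],[33,20],[38,0],[44,1],[46,19],[49,8],[50,0]]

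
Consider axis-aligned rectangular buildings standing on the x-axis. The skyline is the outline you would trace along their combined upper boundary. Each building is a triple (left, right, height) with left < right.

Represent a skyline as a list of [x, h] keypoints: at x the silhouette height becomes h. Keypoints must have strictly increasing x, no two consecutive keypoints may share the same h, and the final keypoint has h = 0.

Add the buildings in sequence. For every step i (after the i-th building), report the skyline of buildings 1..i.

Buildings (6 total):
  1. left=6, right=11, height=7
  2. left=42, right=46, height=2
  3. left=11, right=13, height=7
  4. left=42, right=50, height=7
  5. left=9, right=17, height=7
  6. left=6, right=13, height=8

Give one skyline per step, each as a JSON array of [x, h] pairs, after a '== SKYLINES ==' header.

== SKYLINES ==
[[6,7],[11,0]]
[[6,7],[11,0],[42,2],[46,0]]
[[6,7],[13,0],[42,2],[46,0]]
[[6,7],[13,0],[42,7],[50,0]]
[[6,7],[17,0],[42,7],[50,0]]
[[6,8],[13,7],[17,0],[42,7],[50,0]]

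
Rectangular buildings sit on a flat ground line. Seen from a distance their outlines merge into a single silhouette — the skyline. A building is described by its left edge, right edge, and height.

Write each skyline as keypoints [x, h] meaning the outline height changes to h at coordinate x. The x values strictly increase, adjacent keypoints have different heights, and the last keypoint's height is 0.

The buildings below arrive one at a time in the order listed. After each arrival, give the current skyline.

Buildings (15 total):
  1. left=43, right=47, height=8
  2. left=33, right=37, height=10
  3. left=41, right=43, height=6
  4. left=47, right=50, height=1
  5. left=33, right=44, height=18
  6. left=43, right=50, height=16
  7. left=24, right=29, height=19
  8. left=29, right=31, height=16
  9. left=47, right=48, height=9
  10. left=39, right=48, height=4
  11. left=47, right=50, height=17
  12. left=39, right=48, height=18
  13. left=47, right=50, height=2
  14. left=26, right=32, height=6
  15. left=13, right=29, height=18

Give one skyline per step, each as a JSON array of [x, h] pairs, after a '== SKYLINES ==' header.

== SKYLINES ==
[[43,8],[47,0]]
[[33,10],[37,0],[43,8],[47,0]]
[[33,10],[37,0],[41,6],[43,8],[47,0]]
[[33,10],[37,0],[41,6],[43,8],[47,1],[50,0]]
[[33,18],[44,8],[47,1],[50,0]]
[[33,18],[44,16],[50,0]]
[[24,19],[29,0],[33,18],[44,16],[50,0]]
[[24,19],[29,16],[31,0],[33,18],[44,16],[50,0]]
[[24,19],[29,16],[31,0],[33,18],[44,16],[50,0]]
[[24,19],[29,16],[31,0],[33,18],[44,16],[50,0]]
[[24,19],[29,16],[31,0],[33,18],[44,16],[47,17],[50,0]]
[[24,19],[29,16],[31,0],[33,18],[48,17],[50,0]]
[[24,19],[29,16],[31,0],[33,18],[48,17],[50,0]]
[[24,19],[29,16],[31,6],[32,0],[33,18],[48,17],[50,0]]
[[13,18],[24,19],[29,16],[31,6],[32,0],[33,18],[48,17],[50,0]]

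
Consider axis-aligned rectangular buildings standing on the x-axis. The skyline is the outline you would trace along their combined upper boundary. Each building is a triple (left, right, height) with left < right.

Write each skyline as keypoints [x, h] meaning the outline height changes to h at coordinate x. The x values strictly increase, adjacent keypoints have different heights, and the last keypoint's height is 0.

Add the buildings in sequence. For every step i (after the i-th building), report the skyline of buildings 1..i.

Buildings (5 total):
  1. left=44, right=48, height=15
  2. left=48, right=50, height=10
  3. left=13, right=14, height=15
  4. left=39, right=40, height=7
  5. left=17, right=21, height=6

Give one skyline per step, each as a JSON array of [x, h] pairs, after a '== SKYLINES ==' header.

== SKYLINES ==
[[44,15],[48,0]]
[[44,15],[48,10],[50,0]]
[[13,15],[14,0],[44,15],[48,10],[50,0]]
[[13,15],[14,0],[39,7],[40,0],[44,15],[48,10],[50,0]]
[[13,15],[14,0],[17,6],[21,0],[39,7],[40,0],[44,15],[48,10],[50,0]]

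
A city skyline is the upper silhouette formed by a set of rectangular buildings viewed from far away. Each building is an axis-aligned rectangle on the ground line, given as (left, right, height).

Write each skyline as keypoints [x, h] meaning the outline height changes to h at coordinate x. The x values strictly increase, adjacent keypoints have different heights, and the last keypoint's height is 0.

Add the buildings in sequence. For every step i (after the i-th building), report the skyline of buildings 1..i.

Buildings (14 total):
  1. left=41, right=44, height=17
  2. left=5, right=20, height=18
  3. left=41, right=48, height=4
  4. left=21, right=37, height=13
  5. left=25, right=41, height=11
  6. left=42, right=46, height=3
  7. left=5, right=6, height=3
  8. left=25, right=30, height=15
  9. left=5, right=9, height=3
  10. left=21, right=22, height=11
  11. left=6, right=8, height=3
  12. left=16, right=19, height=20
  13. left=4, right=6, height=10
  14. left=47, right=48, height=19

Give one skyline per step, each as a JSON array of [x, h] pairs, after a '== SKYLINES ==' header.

== SKYLINES ==
[[41,17],[44,0]]
[[5,18],[20,0],[41,17],[44,0]]
[[5,18],[20,0],[41,17],[44,4],[48,0]]
[[5,18],[20,0],[21,13],[37,0],[41,17],[44,4],[48,0]]
[[5,18],[20,0],[21,13],[37,11],[41,17],[44,4],[48,0]]
[[5,18],[20,0],[21,13],[37,11],[41,17],[44,4],[48,0]]
[[5,18],[20,0],[21,13],[37,11],[41,17],[44,4],[48,0]]
[[5,18],[20,0],[21,13],[25,15],[30,13],[37,11],[41,17],[44,4],[48,0]]
[[5,18],[20,0],[21,13],[25,15],[30,13],[37,11],[41,17],[44,4],[48,0]]
[[5,18],[20,0],[21,13],[25,15],[30,13],[37,11],[41,17],[44,4],[48,0]]
[[5,18],[20,0],[21,13],[25,15],[30,13],[37,11],[41,17],[44,4],[48,0]]
[[5,18],[16,20],[19,18],[20,0],[21,13],[25,15],[30,13],[37,11],[41,17],[44,4],[48,0]]
[[4,10],[5,18],[16,20],[19,18],[20,0],[21,13],[25,15],[30,13],[37,11],[41,17],[44,4],[48,0]]
[[4,10],[5,18],[16,20],[19,18],[20,0],[21,13],[25,15],[30,13],[37,11],[41,17],[44,4],[47,19],[48,0]]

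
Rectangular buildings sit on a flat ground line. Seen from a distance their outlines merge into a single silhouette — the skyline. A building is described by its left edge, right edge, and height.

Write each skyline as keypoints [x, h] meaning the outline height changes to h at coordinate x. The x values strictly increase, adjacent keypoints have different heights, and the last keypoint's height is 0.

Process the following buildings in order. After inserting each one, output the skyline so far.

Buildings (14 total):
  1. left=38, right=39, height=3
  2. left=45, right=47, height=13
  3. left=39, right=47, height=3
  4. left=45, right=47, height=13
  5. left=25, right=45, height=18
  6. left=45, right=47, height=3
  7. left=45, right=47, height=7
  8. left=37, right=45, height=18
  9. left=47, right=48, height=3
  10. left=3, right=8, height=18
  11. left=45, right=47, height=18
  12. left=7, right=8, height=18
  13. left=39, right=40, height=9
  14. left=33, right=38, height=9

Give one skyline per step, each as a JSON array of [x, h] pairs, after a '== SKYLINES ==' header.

== SKYLINES ==
[[38,3],[39,0]]
[[38,3],[39,0],[45,13],[47,0]]
[[38,3],[45,13],[47,0]]
[[38,3],[45,13],[47,0]]
[[25,18],[45,13],[47,0]]
[[25,18],[45,13],[47,0]]
[[25,18],[45,13],[47,0]]
[[25,18],[45,13],[47,0]]
[[25,18],[45,13],[47,3],[48,0]]
[[3,18],[8,0],[25,18],[45,13],[47,3],[48,0]]
[[3,18],[8,0],[25,18],[47,3],[48,0]]
[[3,18],[8,0],[25,18],[47,3],[48,0]]
[[3,18],[8,0],[25,18],[47,3],[48,0]]
[[3,18],[8,0],[25,18],[47,3],[48,0]]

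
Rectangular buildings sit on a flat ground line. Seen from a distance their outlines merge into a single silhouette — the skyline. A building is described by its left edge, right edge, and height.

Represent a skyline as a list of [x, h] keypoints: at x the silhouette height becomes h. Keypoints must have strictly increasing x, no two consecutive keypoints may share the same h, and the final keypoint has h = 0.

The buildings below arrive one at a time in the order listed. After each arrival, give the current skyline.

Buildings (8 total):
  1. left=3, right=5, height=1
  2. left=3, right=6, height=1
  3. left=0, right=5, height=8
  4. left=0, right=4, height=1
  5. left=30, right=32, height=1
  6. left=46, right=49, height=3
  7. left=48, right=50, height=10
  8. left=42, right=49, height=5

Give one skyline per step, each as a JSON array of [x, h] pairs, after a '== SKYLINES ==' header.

== SKYLINES ==
[[3,1],[5,0]]
[[3,1],[6,0]]
[[0,8],[5,1],[6,0]]
[[0,8],[5,1],[6,0]]
[[0,8],[5,1],[6,0],[30,1],[32,0]]
[[0,8],[5,1],[6,0],[30,1],[32,0],[46,3],[49,0]]
[[0,8],[5,1],[6,0],[30,1],[32,0],[46,3],[48,10],[50,0]]
[[0,8],[5,1],[6,0],[30,1],[32,0],[42,5],[48,10],[50,0]]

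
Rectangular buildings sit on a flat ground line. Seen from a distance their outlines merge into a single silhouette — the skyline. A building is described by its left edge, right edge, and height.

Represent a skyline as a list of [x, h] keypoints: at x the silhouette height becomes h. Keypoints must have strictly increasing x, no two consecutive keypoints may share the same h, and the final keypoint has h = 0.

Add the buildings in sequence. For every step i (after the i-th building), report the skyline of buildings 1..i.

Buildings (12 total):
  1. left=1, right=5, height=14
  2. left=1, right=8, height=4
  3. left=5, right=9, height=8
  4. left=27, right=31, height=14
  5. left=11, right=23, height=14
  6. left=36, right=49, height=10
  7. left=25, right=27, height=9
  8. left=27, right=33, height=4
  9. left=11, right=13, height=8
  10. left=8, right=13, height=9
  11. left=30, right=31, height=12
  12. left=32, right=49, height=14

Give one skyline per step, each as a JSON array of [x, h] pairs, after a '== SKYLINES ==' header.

== SKYLINES ==
[[1,14],[5,0]]
[[1,14],[5,4],[8,0]]
[[1,14],[5,8],[9,0]]
[[1,14],[5,8],[9,0],[27,14],[31,0]]
[[1,14],[5,8],[9,0],[11,14],[23,0],[27,14],[31,0]]
[[1,14],[5,8],[9,0],[11,14],[23,0],[27,14],[31,0],[36,10],[49,0]]
[[1,14],[5,8],[9,0],[11,14],[23,0],[25,9],[27,14],[31,0],[36,10],[49,0]]
[[1,14],[5,8],[9,0],[11,14],[23,0],[25,9],[27,14],[31,4],[33,0],[36,10],[49,0]]
[[1,14],[5,8],[9,0],[11,14],[23,0],[25,9],[27,14],[31,4],[33,0],[36,10],[49,0]]
[[1,14],[5,8],[8,9],[11,14],[23,0],[25,9],[27,14],[31,4],[33,0],[36,10],[49,0]]
[[1,14],[5,8],[8,9],[11,14],[23,0],[25,9],[27,14],[31,4],[33,0],[36,10],[49,0]]
[[1,14],[5,8],[8,9],[11,14],[23,0],[25,9],[27,14],[31,4],[32,14],[49,0]]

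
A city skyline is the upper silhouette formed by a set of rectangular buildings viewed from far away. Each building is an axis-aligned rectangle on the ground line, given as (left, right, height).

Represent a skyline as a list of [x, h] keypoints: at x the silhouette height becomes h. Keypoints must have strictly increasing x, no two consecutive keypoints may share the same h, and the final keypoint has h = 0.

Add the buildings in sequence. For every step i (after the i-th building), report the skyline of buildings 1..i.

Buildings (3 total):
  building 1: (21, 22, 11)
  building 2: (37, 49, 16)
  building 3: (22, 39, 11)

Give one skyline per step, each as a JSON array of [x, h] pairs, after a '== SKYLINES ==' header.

== SKYLINES ==
[[21,11],[22,0]]
[[21,11],[22,0],[37,16],[49,0]]
[[21,11],[37,16],[49,0]]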